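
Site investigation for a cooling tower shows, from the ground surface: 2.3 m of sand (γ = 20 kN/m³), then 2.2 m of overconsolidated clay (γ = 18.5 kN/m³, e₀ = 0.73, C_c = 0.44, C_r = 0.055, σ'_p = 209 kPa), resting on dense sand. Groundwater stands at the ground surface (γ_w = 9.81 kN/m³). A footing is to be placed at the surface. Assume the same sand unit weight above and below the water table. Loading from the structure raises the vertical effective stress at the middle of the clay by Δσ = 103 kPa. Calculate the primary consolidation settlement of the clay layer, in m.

S_c ≈ 0.043 m

Mid-depth of clay below the ground surface: z = 2.3 + 2.2/2 = 3.4 m.
Total vertical stress at mid-clay: σ_v = 20×2.3 + 18.5×1.1 = 66.35 kPa.
Pore pressure: u = 9.81×(3.4 − 0) = 33.354 kPa.
Initial effective stress: σ'_0 = σ_v − u = 66.35 − 33.354 = 32.996 kPa.
Final effective stress: σ'_f = 32.996 + 103 = 136 kPa.
σ'_f = 136 ≤ σ'_p = 209 kPa, so the clay remains overconsolidated and only the recompression index applies:
S_c = C_r·H/(1+e₀)·log₁₀(σ'_f/σ'_0) = 0.055×2.2/1.73×log₁₀(136/32.996)
    = 0.069944 × 0.61508 = 0.04302 m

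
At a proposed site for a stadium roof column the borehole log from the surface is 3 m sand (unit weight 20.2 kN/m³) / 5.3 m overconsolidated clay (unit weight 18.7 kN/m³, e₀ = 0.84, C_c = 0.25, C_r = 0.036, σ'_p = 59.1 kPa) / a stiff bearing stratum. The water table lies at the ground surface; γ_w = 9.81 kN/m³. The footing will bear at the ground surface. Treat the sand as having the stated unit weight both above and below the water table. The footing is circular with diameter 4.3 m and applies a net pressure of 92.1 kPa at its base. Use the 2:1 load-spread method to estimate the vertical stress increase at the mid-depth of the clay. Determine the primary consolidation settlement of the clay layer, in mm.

S_c ≈ 64.9 mm

Mid-depth of clay below the ground surface: z = 3 + 5.3/2 = 5.65 m.
Total vertical stress at mid-clay: σ_v = 20.2×3 + 18.7×2.65 = 110.16 kPa.
Pore pressure: u = 9.81×(5.65 − 0) = 55.427 kPa.
Initial effective stress: σ'_0 = σ_v − u = 110.16 − 55.427 = 54.733 kPa.
Stress increase at mid-clay by the 2:1 spreading method:
Δσ ≈ qD²/(D+z)² = 92.1×4.3²/(4.3+5.65)² = 17.201 kPa
Final effective stress: σ'_f = 54.733 + 17.201 = 71.934 kPa.
σ'_f = 71.934 > σ'_p = 59.1 kPa, so the stress path crosses the preconsolidation pressure — recompression up to σ'_p, then virgin compression beyond:
S_c = H/(1+e₀)·[C_r·log₁₀(σ'_p/σ'_0) + C_c·log₁₀(σ'_f/σ'_p)]
    = 5.3/1.84 × [0.036×log₁₀(59.1/54.733) + 0.25×log₁₀(71.934/59.1)]
    = 2.8804 × [0.0012002 + 0.021337] = 0.06492 m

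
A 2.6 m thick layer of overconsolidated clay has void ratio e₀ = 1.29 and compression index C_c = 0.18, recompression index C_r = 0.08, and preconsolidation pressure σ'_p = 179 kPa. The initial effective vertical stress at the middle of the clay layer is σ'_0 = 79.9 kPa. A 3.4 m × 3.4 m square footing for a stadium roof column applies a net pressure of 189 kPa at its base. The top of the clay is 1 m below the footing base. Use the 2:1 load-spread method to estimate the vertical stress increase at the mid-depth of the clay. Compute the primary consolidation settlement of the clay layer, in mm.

S_c ≈ 24.1 mm

Mid-depth of clay below the footing base: z = 1 + 2.6/2 = 2.3 m.
Stress increase at mid-clay by the 2:1 spreading method:
Δσ = qBL/((B+z)(L+z)) = 189×3.4×3.4/((3.4+2.3)(3.4+2.3)) = 67.247 kPa
Final effective stress: σ'_f = 79.9 + 67.247 = 147.15 kPa.
σ'_f = 147.15 ≤ σ'_p = 179 kPa, so the clay remains overconsolidated and only the recompression index applies:
S_c = C_r·H/(1+e₀)·log₁₀(σ'_f/σ'_0) = 0.08×2.6/2.29×log₁₀(147.15/79.9)
    = 0.090832 × 0.26521 = 0.02409 m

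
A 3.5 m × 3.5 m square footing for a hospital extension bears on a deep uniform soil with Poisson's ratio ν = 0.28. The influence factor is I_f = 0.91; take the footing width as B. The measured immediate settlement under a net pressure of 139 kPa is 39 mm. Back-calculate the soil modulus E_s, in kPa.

S_e = q·B·(1−ν²)/E_s · I_f  ⇒  E_s = q·B·(1−ν²)·I_f / S_e.
E_s = 139 × 3.5 × 0.9216 × 0.91 / 0.039 = 10460 kPa

E_s ≈ 10500 kPa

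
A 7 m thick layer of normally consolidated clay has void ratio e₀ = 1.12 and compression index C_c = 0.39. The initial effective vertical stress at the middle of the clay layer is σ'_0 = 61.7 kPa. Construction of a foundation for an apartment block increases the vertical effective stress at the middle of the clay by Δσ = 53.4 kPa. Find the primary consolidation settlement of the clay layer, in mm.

S_c ≈ 349 mm

Final effective stress: σ'_f = σ'_0 + Δσ = 61.7 + 53.4 = 115.1 kPa.
Normally consolidated clay, so the full stress increment lies on the virgin compression line:
S_c = C_c·H/(1+e₀)·log₁₀(σ'_f/σ'_0) = 0.39×7/(1+1.12)×log₁₀(115.1/61.7)
    = 1.2877 × 0.27079 = 0.3487 m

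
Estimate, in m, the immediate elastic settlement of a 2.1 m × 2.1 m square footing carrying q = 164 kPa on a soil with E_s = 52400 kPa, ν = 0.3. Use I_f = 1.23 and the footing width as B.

S_e ≈ 0.00736 m

Immediate (elastic) settlement: S_e = q·B·(1−ν²)/E_s · I_f.
S_e = 164 × 2.1 × (1 − 0.3²) / 52400 × 1.23
    = 164 × 2.1 × 0.91 / 52400 × 1.23
    = 0.007357 m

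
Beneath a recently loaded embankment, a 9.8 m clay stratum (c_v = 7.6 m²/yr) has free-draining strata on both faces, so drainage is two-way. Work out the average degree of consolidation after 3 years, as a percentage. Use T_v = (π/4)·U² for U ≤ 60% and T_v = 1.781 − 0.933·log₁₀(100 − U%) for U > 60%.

U ≈ 92.2 %

Drainage path length: H_d = H/2 = 4.9 m (double drainage).
T_v = c_v·t/H_d² = 7.6×3/4.9² = 0.9496.
T_v = 0.9496 corresponds to the U > 60% branch:
U = 1 − 10^((1.781 − T_v)/0.933)/100 = 0.9222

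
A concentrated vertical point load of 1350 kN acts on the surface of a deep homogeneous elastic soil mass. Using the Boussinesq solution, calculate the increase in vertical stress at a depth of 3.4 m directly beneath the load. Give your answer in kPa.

Boussinesq vertical stress below a point load on an elastic half-space:
Δσ_z = 3P/(2πz²) · [1 + (r/z)²]^(−5/2)
r/z = 0/3.4 = 0; [1+(r/z)²]^(−5/2) = 1.
Δσ_z = 3×1350/(2π×3.4²) × 1 = 55.759 × 1 = 55.76 kPa

Δσ_z ≈ 55.8 kPa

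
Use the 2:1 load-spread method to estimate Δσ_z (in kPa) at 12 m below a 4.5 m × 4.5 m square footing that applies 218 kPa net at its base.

By the 2:1 method the load spreads at 1 horizontal : 2 vertical, so at depth z the loaded area has grown by z in each plan dimension:
Δσ = qBL/((B+z)(L+z)) = 218×4.5×4.5/((4.5+12)(4.5+12)) = 16.215 kPa

Δσ_z ≈ 16.2 kPa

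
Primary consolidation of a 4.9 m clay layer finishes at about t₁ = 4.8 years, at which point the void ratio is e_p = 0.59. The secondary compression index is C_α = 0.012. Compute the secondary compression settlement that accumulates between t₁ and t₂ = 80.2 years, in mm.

S_s ≈ 45.2 mm

Secondary compression: S_s = C_α·H/(1+e_p)·log₁₀(t₂/t₁)
S_s = 0.012×4.9/(1+0.59)×log₁₀(80.2/4.8)
    = 0.03698 × 1.223 = 0.04523 m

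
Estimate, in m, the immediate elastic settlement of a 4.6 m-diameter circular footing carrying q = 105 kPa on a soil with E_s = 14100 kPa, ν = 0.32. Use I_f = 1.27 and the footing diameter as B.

S_e ≈ 0.039 m

Immediate (elastic) settlement: S_e = q·B·(1−ν²)/E_s · I_f.
S_e = 105 × 4.6 × (1 − 0.32²) / 14100 × 1.27
    = 105 × 4.6 × 0.8976 / 14100 × 1.27
    = 0.03905 m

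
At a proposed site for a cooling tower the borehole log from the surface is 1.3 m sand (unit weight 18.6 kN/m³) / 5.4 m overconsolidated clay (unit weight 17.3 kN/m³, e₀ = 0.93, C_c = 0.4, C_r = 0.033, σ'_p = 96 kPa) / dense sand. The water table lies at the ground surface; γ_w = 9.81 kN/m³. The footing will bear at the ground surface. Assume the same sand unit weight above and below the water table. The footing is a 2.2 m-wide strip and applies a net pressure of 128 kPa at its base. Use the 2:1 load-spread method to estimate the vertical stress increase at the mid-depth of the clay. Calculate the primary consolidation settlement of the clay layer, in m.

Mid-depth of clay below the ground surface: z = 1.3 + 5.4/2 = 4 m.
Total vertical stress at mid-clay: σ_v = 18.6×1.3 + 17.3×2.7 = 70.89 kPa.
Pore pressure: u = 9.81×(4 − 0) = 39.24 kPa.
Initial effective stress: σ'_0 = σ_v − u = 70.89 − 39.24 = 31.65 kPa.
Stress increase at mid-clay by the 2:1 spreading method:
Δσ = qB/(B+z) = 128×2.2/(2.2+4) = 45.419 kPa
Final effective stress: σ'_f = 31.65 + 45.419 = 77.069 kPa.
σ'_f = 77.069 ≤ σ'_p = 96 kPa, so the clay remains overconsolidated and only the recompression index applies:
S_c = C_r·H/(1+e₀)·log₁₀(σ'_f/σ'_0) = 0.033×5.4/1.93×log₁₀(77.069/31.65)
    = 0.092331 × 0.38651 = 0.03569 m

S_c ≈ 0.0357 m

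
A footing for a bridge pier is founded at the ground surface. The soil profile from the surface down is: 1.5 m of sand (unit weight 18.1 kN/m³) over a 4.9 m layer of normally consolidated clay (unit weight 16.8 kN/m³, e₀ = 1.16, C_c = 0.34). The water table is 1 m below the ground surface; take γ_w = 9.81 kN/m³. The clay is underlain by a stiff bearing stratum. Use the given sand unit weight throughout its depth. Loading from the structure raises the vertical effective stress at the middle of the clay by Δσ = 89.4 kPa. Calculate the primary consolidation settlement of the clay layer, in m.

Mid-depth of clay below the ground surface: z = 1.5 + 4.9/2 = 3.95 m.
Total vertical stress at mid-clay: σ_v = 18.1×1.5 + 16.8×2.45 = 68.31 kPa.
Pore pressure: u = 9.81×(3.95 − 1) = 28.94 kPa.
Initial effective stress: σ'_0 = σ_v − u = 68.31 − 28.94 = 39.37 kPa.
Final effective stress: σ'_f = σ'_0 + Δσ = 39.37 + 89.4 = 128.77 kPa.
Normally consolidated clay, so the full stress increment lies on the virgin compression line:
S_c = C_c·H/(1+e₀)·log₁₀(σ'_f/σ'_0) = 0.34×4.9/(1+1.16)×log₁₀(128.77/39.37)
    = 0.7713 × 0.51465 = 0.3969 m

S_c ≈ 0.397 m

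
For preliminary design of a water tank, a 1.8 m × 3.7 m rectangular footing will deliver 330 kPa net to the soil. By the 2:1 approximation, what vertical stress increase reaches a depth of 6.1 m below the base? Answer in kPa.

Δσ_z ≈ 28.4 kPa

By the 2:1 method the load spreads at 1 horizontal : 2 vertical, so at depth z the loaded area has grown by z in each plan dimension:
Δσ = qBL/((B+z)(L+z)) = 330×1.8×3.7/((1.8+6.1)(3.7+6.1)) = 28.388 kPa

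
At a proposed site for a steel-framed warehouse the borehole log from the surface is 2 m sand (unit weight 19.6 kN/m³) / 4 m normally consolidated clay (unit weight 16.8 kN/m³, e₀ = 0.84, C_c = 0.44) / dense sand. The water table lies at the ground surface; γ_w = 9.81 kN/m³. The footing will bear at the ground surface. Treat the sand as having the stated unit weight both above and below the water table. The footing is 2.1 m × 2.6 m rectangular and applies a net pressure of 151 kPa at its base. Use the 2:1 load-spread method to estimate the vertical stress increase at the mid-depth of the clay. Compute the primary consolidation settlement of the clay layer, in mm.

Mid-depth of clay below the ground surface: z = 2 + 4/2 = 4 m.
Total vertical stress at mid-clay: σ_v = 19.6×2 + 16.8×2 = 72.8 kPa.
Pore pressure: u = 9.81×(4 − 0) = 39.24 kPa.
Initial effective stress: σ'_0 = σ_v − u = 72.8 − 39.24 = 33.56 kPa.
Stress increase at mid-clay by the 2:1 spreading method:
Δσ = qBL/((B+z)(L+z)) = 151×2.1×2.6/((2.1+4)(2.6+4)) = 20.478 kPa
Final effective stress: σ'_f = σ'_0 + Δσ = 33.56 + 20.478 = 54.038 kPa.
Normally consolidated clay, so the full stress increment lies on the virgin compression line:
S_c = C_c·H/(1+e₀)·log₁₀(σ'_f/σ'_0) = 0.44×4/(1+0.84)×log₁₀(54.038/33.56)
    = 0.95652 × 0.20688 = 0.1979 m

S_c ≈ 198 mm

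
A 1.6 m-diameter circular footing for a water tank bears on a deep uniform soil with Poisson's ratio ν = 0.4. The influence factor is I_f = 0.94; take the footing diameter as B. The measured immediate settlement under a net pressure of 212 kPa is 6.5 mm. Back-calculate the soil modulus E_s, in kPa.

S_e = q·B·(1−ν²)/E_s · I_f  ⇒  E_s = q·B·(1−ν²)·I_f / S_e.
E_s = 212 × 1.6 × 0.84 × 0.94 / 0.0065 = 41200 kPa

E_s ≈ 41200 kPa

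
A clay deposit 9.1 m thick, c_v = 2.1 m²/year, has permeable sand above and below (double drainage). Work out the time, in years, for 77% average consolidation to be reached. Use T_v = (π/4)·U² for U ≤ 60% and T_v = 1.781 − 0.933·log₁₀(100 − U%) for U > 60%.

t ≈ 5.03 years

Drainage path length: H_d = H/2 = 4.55 m (double drainage).
U > 60%: T_v = 1.781 − 0.933·log₁₀(100 − 77) = 0.51051.
t = T_v·H_d²/c_v = 0.51051×4.55²/2.1 = 5.033 years.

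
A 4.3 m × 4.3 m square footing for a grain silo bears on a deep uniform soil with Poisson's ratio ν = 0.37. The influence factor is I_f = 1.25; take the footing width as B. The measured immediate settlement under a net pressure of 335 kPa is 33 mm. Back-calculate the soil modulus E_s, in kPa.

S_e = q·B·(1−ν²)/E_s · I_f  ⇒  E_s = q·B·(1−ν²)·I_f / S_e.
E_s = 335 × 4.3 × 0.8631 × 1.25 / 0.033 = 47090 kPa

E_s ≈ 47100 kPa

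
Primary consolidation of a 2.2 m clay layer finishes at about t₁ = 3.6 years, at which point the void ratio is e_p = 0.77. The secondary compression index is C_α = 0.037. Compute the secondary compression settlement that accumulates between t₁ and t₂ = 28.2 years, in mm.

S_s ≈ 41.1 mm

Secondary compression: S_s = C_α·H/(1+e_p)·log₁₀(t₂/t₁)
S_s = 0.037×2.2/(1+0.77)×log₁₀(28.2/3.6)
    = 0.04599 × 0.8939 = 0.04111 m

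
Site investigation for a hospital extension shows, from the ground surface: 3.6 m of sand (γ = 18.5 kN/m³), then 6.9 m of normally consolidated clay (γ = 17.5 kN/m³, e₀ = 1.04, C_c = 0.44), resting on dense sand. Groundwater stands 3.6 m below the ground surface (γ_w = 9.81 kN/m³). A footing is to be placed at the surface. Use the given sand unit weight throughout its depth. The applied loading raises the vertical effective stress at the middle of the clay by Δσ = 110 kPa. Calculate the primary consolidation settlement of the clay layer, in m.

S_c ≈ 0.504 m

Mid-depth of clay below the ground surface: z = 3.6 + 6.9/2 = 7.05 m.
Total vertical stress at mid-clay: σ_v = 18.5×3.6 + 17.5×3.45 = 126.98 kPa.
Pore pressure: u = 9.81×(7.05 − 3.6) = 33.845 kPa.
Initial effective stress: σ'_0 = σ_v − u = 126.98 − 33.845 = 93.135 kPa.
Final effective stress: σ'_f = σ'_0 + Δσ = 93.135 + 110 = 203.13 kPa.
Normally consolidated clay, so the full stress increment lies on the virgin compression line:
S_c = C_c·H/(1+e₀)·log₁₀(σ'_f/σ'_0) = 0.44×6.9/(1+1.04)×log₁₀(203.13/93.135)
    = 1.4882 × 0.33866 = 0.504 m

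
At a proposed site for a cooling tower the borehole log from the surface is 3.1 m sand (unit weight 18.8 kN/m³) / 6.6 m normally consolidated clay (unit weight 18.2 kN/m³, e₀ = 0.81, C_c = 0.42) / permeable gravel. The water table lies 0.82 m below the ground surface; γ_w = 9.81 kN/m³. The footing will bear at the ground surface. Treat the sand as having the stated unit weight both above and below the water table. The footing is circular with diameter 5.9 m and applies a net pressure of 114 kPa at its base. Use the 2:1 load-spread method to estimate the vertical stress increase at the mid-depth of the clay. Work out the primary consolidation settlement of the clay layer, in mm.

S_c ≈ 230 mm

Mid-depth of clay below the ground surface: z = 3.1 + 6.6/2 = 6.4 m.
Total vertical stress at mid-clay: σ_v = 18.8×3.1 + 18.2×3.3 = 118.34 kPa.
Pore pressure: u = 9.81×(6.4 − 0.82) = 54.74 kPa.
Initial effective stress: σ'_0 = σ_v − u = 118.34 − 54.74 = 63.6 kPa.
Stress increase at mid-clay by the 2:1 spreading method:
Δσ ≈ qD²/(D+z)² = 114×5.9²/(5.9+6.4)² = 26.23 kPa
Final effective stress: σ'_f = σ'_0 + Δσ = 63.6 + 26.23 = 89.83 kPa.
Normally consolidated clay, so the full stress increment lies on the virgin compression line:
S_c = C_c·H/(1+e₀)·log₁₀(σ'_f/σ'_0) = 0.42×6.6/(1+0.81)×log₁₀(89.83/63.6)
    = 1.5315 × 0.14996 = 0.2297 m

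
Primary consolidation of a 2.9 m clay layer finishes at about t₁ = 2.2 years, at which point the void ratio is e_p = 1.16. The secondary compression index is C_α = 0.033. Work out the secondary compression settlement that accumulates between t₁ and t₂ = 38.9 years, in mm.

S_s ≈ 55.3 mm

Secondary compression: S_s = C_α·H/(1+e_p)·log₁₀(t₂/t₁)
S_s = 0.033×2.9/(1+1.16)×log₁₀(38.9/2.2)
    = 0.04431 × 1.248 = 0.05527 m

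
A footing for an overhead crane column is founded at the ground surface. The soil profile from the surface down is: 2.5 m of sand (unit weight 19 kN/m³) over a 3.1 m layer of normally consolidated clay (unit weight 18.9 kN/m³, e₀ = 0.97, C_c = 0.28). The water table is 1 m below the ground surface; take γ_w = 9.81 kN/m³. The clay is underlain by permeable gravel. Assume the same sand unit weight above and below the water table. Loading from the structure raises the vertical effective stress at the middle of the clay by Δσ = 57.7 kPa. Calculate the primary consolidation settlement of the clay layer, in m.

Mid-depth of clay below the ground surface: z = 2.5 + 3.1/2 = 4.05 m.
Total vertical stress at mid-clay: σ_v = 19×2.5 + 18.9×1.55 = 76.795 kPa.
Pore pressure: u = 9.81×(4.05 − 1) = 29.921 kPa.
Initial effective stress: σ'_0 = σ_v − u = 76.795 − 29.921 = 46.874 kPa.
Final effective stress: σ'_f = σ'_0 + Δσ = 46.874 + 57.7 = 104.57 kPa.
Normally consolidated clay, so the full stress increment lies on the virgin compression line:
S_c = C_c·H/(1+e₀)·log₁₀(σ'_f/σ'_0) = 0.28×3.1/(1+0.97)×log₁₀(104.57/46.874)
    = 0.44061 × 0.34848 = 0.1535 m

S_c ≈ 0.154 m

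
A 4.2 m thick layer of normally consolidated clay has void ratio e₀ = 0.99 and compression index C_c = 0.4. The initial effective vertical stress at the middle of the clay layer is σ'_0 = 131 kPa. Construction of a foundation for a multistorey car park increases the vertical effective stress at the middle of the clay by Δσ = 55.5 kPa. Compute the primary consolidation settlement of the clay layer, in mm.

S_c ≈ 130 mm

Final effective stress: σ'_f = σ'_0 + Δσ = 131 + 55.5 = 186.5 kPa.
Normally consolidated clay, so the full stress increment lies on the virgin compression line:
S_c = C_c·H/(1+e₀)·log₁₀(σ'_f/σ'_0) = 0.4×4.2/(1+0.99)×log₁₀(186.5/131)
    = 0.84422 × 0.15341 = 0.1295 m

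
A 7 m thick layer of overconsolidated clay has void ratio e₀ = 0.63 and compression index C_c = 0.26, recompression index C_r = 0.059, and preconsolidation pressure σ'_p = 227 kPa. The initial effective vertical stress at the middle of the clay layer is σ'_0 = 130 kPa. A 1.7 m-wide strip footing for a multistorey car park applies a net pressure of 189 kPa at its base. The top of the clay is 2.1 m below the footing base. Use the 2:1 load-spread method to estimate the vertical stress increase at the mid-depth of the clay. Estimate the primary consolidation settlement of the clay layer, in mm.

S_c ≈ 32.1 mm

Mid-depth of clay below the footing base: z = 2.1 + 7/2 = 5.6 m.
Stress increase at mid-clay by the 2:1 spreading method:
Δσ = qB/(B+z) = 189×1.7/(1.7+5.6) = 44.014 kPa
Final effective stress: σ'_f = 130 + 44.014 = 174.01 kPa.
σ'_f = 174.01 ≤ σ'_p = 227 kPa, so the clay remains overconsolidated and only the recompression index applies:
S_c = C_r·H/(1+e₀)·log₁₀(σ'_f/σ'_0) = 0.059×7/1.63×log₁₀(174.01/130)
    = 0.25338 × 0.12663 = 0.03208 m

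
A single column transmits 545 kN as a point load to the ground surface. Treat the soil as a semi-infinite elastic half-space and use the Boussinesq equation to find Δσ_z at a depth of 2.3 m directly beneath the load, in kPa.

Boussinesq vertical stress below a point load on an elastic half-space:
Δσ_z = 3P/(2πz²) · [1 + (r/z)²]^(−5/2)
r/z = 0/2.3 = 0; [1+(r/z)²]^(−5/2) = 1.
Δσ_z = 3×545/(2π×2.3²) × 1 = 49.191 × 1 = 49.19 kPa

Δσ_z ≈ 49.2 kPa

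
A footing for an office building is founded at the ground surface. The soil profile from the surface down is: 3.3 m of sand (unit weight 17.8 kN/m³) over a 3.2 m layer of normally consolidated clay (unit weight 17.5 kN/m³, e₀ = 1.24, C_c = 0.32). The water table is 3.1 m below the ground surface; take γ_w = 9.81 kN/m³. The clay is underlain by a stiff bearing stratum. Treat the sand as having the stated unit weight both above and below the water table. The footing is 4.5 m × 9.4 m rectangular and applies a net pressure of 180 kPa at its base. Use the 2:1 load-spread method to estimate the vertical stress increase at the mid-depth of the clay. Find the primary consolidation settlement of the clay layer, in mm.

Mid-depth of clay below the ground surface: z = 3.3 + 3.2/2 = 4.9 m.
Total vertical stress at mid-clay: σ_v = 17.8×3.3 + 17.5×1.6 = 86.74 kPa.
Pore pressure: u = 9.81×(4.9 − 3.1) = 17.658 kPa.
Initial effective stress: σ'_0 = σ_v − u = 86.74 − 17.658 = 69.082 kPa.
Stress increase at mid-clay by the 2:1 spreading method:
Δσ = qBL/((B+z)(L+z)) = 180×4.5×9.4/((4.5+4.9)(9.4+4.9)) = 56.643 kPa
Final effective stress: σ'_f = σ'_0 + Δσ = 69.082 + 56.643 = 125.72 kPa.
Normally consolidated clay, so the full stress increment lies on the virgin compression line:
S_c = C_c·H/(1+e₀)·log₁₀(σ'_f/σ'_0) = 0.32×3.2/(1+1.24)×log₁₀(125.72/69.082)
    = 0.45714 × 0.26004 = 0.1189 m

S_c ≈ 119 mm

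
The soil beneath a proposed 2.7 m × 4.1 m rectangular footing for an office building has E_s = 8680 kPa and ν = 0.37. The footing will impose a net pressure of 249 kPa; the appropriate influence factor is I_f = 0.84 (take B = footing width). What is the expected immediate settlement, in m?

Immediate (elastic) settlement: S_e = q·B·(1−ν²)/E_s · I_f.
S_e = 249 × 2.7 × (1 − 0.37²) / 8680 × 0.84
    = 249 × 2.7 × 0.8631 / 8680 × 0.84
    = 0.05615 m

S_e ≈ 0.0562 m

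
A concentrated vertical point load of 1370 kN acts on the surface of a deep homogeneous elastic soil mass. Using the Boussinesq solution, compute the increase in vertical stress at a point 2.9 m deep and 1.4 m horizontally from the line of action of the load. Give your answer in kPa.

Δσ_z ≈ 46.1 kPa

Boussinesq vertical stress below a point load on an elastic half-space:
Δσ_z = 3P/(2πz²) · [1 + (r/z)²]^(−5/2)
r/z = 1.4/2.9 = 0.48276; [1+(r/z)²]^(−5/2) = 0.5923.
Δσ_z = 3×1370/(2π×2.9²) × 0.5923 = 77.78 × 0.5923 = 46.07 kPa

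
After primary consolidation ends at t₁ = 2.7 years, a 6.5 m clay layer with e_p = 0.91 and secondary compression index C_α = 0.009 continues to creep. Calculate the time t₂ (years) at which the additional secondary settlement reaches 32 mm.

S_s = C_α·H/(1+e_p)·log₁₀(t₂/t₁) ⇒ log₁₀(t₂/t₁) = S_s·(1+e_p)/(C_α·H).
log₁₀(t₂/t₁) = 0.032 × (1+0.91) / (0.009×6.5) = 1.045
t₂ = t₁ × 10^1.045 = 2.7 × 11.09 = 29.93 years

t₂ ≈ 29.9 years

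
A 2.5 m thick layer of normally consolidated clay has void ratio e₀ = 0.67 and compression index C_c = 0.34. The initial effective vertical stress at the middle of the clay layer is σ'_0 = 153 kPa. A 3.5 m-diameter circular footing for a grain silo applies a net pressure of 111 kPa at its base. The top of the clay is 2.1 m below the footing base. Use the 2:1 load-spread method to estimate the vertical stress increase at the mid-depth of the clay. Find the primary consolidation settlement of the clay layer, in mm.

S_c ≈ 38.3 mm

Mid-depth of clay below the footing base: z = 2.1 + 2.5/2 = 3.35 m.
Stress increase at mid-clay by the 2:1 spreading method:
Δσ ≈ qD²/(D+z)² = 111×3.5²/(3.5+3.35)² = 28.979 kPa
Final effective stress: σ'_f = σ'_0 + Δσ = 153 + 28.979 = 181.98 kPa.
Normally consolidated clay, so the full stress increment lies on the virgin compression line:
S_c = C_c·H/(1+e₀)·log₁₀(σ'_f/σ'_0) = 0.34×2.5/(1+0.67)×log₁₀(181.98/153)
    = 0.50898 × 0.075332 = 0.03834 m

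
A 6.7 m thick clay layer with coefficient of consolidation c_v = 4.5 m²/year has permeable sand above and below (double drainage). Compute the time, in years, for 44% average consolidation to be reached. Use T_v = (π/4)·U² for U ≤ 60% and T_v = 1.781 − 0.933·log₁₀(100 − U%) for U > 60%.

t ≈ 0.379 years

Drainage path length: H_d = H/2 = 3.35 m (double drainage).
U ≤ 60%: T_v = (π/4)·U² = (π/4)×0.44² = 0.15205.
t = T_v·H_d²/c_v = 0.15205×3.35²/4.5 = 0.3792 years.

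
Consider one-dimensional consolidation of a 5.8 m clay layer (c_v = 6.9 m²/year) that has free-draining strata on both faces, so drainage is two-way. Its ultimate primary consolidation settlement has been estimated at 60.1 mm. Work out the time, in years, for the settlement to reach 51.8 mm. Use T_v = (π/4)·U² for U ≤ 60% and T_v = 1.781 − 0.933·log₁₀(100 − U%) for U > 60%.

Drainage path length: H_d = H/2 = 2.9 m (double drainage).
U = S(t)/S_ult = 51.8/60.1 = 0.8619.
U > 60%: T_v = 1.781 − 0.933·log₁₀(100 − 86.19) = 0.71719.
t = T_v·H_d²/c_v = 0.71719×2.9²/6.9 = 0.8741 years.

t ≈ 0.874 years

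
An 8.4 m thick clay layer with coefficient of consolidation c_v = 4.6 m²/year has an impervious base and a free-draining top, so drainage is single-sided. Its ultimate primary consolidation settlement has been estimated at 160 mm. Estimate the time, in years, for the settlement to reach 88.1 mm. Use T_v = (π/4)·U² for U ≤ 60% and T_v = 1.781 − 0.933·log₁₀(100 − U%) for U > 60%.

t ≈ 3.65 years

Drainage path length: H_d = H = 8.4 m (single drainage).
U = S(t)/S_ult = 88.1/160 = 0.5506.
U ≤ 60%: T_v = (π/4)·U² = (π/4)×0.55062² = 0.23812.
t = T_v·H_d²/c_v = 0.23812×8.4²/4.6 = 3.653 years.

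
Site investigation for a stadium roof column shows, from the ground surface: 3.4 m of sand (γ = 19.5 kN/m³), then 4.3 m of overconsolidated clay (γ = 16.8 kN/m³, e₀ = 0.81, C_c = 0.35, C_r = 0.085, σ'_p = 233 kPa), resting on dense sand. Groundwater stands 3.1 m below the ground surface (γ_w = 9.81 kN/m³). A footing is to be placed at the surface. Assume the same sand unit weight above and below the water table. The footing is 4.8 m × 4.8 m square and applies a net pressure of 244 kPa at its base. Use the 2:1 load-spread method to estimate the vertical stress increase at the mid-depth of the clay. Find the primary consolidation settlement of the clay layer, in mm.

S_c ≈ 45 mm

Mid-depth of clay below the ground surface: z = 3.4 + 4.3/2 = 5.55 m.
Total vertical stress at mid-clay: σ_v = 19.5×3.4 + 16.8×2.15 = 102.42 kPa.
Pore pressure: u = 9.81×(5.55 − 3.1) = 24.035 kPa.
Initial effective stress: σ'_0 = σ_v − u = 102.42 − 24.035 = 78.385 kPa.
Stress increase at mid-clay by the 2:1 spreading method:
Δσ = qBL/((B+z)(L+z)) = 244×4.8×4.8/((4.8+5.55)(4.8+5.55)) = 52.48 kPa
Final effective stress: σ'_f = 78.385 + 52.48 = 130.87 kPa.
σ'_f = 130.87 ≤ σ'_p = 233 kPa, so the clay remains overconsolidated and only the recompression index applies:
S_c = C_r·H/(1+e₀)·log₁₀(σ'_f/σ'_0) = 0.085×4.3/1.81×log₁₀(130.87/78.385)
    = 0.20193 × 0.22261 = 0.04495 m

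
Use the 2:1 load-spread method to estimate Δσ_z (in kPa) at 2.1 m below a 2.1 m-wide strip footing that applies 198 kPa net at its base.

Δσ_z ≈ 99 kPa

By the 2:1 method the load spreads at 1 horizontal : 2 vertical, so at depth z the loaded area has grown by z in each plan dimension:
Δσ = qB/(B+z) = 198×2.1/(2.1+2.1) = 99 kPa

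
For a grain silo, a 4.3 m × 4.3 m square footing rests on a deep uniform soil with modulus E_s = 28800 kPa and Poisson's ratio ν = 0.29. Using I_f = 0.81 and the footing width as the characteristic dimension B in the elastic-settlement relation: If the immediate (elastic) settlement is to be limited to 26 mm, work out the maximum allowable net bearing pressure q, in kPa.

S_e = q·B·(1−ν²)/E_s · I_f  ⇒  q = S_e·E_s / (B·(1−ν²)·I_f).
q = 0.026 × 28800 / (4.3 × 0.9159 × 0.81) = 234.7 kPa

q ≈ 235 kPa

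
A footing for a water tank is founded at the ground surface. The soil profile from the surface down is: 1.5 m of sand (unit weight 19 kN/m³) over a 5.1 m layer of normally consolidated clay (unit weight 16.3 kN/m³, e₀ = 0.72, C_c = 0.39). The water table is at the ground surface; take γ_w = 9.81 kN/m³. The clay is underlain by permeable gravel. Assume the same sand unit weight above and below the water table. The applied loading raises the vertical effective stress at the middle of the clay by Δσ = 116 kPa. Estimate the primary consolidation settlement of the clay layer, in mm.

Mid-depth of clay below the ground surface: z = 1.5 + 5.1/2 = 4.05 m.
Total vertical stress at mid-clay: σ_v = 19×1.5 + 16.3×2.55 = 70.065 kPa.
Pore pressure: u = 9.81×(4.05 − 0) = 39.73 kPa.
Initial effective stress: σ'_0 = σ_v − u = 70.065 − 39.73 = 30.335 kPa.
Final effective stress: σ'_f = σ'_0 + Δσ = 30.335 + 116 = 146.34 kPa.
Normally consolidated clay, so the full stress increment lies on the virgin compression line:
S_c = C_c·H/(1+e₀)·log₁₀(σ'_f/σ'_0) = 0.39×5.1/(1+0.72)×log₁₀(146.34/30.335)
    = 1.1564 × 0.68342 = 0.7903 m

S_c ≈ 790 mm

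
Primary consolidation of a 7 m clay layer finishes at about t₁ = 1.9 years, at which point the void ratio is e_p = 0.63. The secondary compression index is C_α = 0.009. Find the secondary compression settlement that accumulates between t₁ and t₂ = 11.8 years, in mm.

Secondary compression: S_s = C_α·H/(1+e_p)·log₁₀(t₂/t₁)
S_s = 0.009×7/(1+0.63)×log₁₀(11.8/1.9)
    = 0.03865 × 0.7931 = 0.03065 m

S_s ≈ 30.7 mm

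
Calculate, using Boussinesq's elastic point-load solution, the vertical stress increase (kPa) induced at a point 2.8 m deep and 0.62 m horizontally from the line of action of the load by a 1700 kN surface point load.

Boussinesq vertical stress below a point load on an elastic half-space:
Δσ_z = 3P/(2πz²) · [1 + (r/z)²]^(−5/2)
r/z = 0.62/2.8 = 0.22143; [1+(r/z)²]^(−5/2) = 0.88722.
Δσ_z = 3×1700/(2π×2.8²) × 0.88722 = 103.53 × 0.88722 = 91.85 kPa

Δσ_z ≈ 91.9 kPa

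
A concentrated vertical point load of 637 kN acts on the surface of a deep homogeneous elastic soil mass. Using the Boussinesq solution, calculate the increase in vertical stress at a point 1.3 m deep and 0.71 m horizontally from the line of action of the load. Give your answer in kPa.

Boussinesq vertical stress below a point load on an elastic half-space:
Δσ_z = 3P/(2πz²) · [1 + (r/z)²]^(−5/2)
r/z = 0.71/1.3 = 0.54615; [1+(r/z)²]^(−5/2) = 0.52069.
Δσ_z = 3×637/(2π×1.3²) × 0.52069 = 179.97 × 0.52069 = 93.71 kPa

Δσ_z ≈ 93.7 kPa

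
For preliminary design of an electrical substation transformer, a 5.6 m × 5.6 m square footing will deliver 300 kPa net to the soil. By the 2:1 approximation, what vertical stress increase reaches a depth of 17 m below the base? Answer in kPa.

By the 2:1 method the load spreads at 1 horizontal : 2 vertical, so at depth z the loaded area has grown by z in each plan dimension:
Δσ = qBL/((B+z)(L+z)) = 300×5.6×5.6/((5.6+17)(5.6+17)) = 18.42 kPa

Δσ_z ≈ 18.4 kPa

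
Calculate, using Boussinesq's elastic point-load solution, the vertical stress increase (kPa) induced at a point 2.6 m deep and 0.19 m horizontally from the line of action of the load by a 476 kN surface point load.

Boussinesq vertical stress below a point load on an elastic half-space:
Δσ_z = 3P/(2πz²) · [1 + (r/z)²]^(−5/2)
r/z = 0.19/2.6 = 0.073077; [1+(r/z)²]^(−5/2) = 0.98677.
Δσ_z = 3×476/(2π×2.6²) × 0.98677 = 33.62 × 0.98677 = 33.18 kPa

Δσ_z ≈ 33.2 kPa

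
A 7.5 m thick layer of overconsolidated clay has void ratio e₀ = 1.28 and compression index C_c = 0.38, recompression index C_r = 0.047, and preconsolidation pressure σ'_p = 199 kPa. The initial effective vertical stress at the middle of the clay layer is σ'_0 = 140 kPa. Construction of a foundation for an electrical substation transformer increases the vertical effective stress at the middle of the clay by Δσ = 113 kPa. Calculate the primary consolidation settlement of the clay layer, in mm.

Final effective stress: σ'_f = 140 + 113 = 253 kPa.
σ'_f = 253 > σ'_p = 199 kPa, so the stress path crosses the preconsolidation pressure — recompression up to σ'_p, then virgin compression beyond:
S_c = H/(1+e₀)·[C_r·log₁₀(σ'_p/σ'_0) + C_c·log₁₀(σ'_f/σ'_p)]
    = 7.5/2.28 × [0.047×log₁₀(199/140) + 0.38×log₁₀(253/199)]
    = 3.2895 × [0.0071781 + 0.039622] = 0.1539 m

S_c ≈ 154 mm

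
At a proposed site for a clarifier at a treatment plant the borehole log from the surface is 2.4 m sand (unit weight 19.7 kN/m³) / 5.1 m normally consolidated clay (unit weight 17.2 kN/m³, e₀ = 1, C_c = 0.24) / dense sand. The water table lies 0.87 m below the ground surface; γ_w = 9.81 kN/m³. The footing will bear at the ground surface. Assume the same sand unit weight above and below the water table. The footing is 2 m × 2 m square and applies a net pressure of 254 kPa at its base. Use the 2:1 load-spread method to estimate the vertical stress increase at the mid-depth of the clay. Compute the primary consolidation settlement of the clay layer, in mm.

Mid-depth of clay below the ground surface: z = 2.4 + 5.1/2 = 4.95 m.
Total vertical stress at mid-clay: σ_v = 19.7×2.4 + 17.2×2.55 = 91.14 kPa.
Pore pressure: u = 9.81×(4.95 − 0.87) = 40.025 kPa.
Initial effective stress: σ'_0 = σ_v − u = 91.14 − 40.025 = 51.115 kPa.
Stress increase at mid-clay by the 2:1 spreading method:
Δσ = qBL/((B+z)(L+z)) = 254×2×2/((2+4.95)(2+4.95)) = 21.034 kPa
Final effective stress: σ'_f = σ'_0 + Δσ = 51.115 + 21.034 = 72.149 kPa.
Normally consolidated clay, so the full stress increment lies on the virgin compression line:
S_c = C_c·H/(1+e₀)·log₁₀(σ'_f/σ'_0) = 0.24×5.1/(1+1)×log₁₀(72.149/51.115)
    = 0.612 × 0.14968 = 0.0916 m

S_c ≈ 91.6 mm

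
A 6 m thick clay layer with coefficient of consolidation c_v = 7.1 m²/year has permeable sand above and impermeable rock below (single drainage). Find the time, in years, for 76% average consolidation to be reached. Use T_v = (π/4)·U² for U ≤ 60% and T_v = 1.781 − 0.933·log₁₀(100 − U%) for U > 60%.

t ≈ 2.5 years

Drainage path length: H_d = H = 6 m (single drainage).
U > 60%: T_v = 1.781 − 0.933·log₁₀(100 − 76) = 0.49326.
t = T_v·H_d²/c_v = 0.49326×6²/7.1 = 2.501 years.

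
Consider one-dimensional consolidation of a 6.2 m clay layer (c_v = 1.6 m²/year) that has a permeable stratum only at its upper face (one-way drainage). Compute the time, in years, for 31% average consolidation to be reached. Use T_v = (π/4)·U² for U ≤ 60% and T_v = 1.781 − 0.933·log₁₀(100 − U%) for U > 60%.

t ≈ 1.81 years

Drainage path length: H_d = H = 6.2 m (single drainage).
U ≤ 60%: T_v = (π/4)·U² = (π/4)×0.31² = 0.075477.
t = T_v·H_d²/c_v = 0.075477×6.2²/1.6 = 1.813 years.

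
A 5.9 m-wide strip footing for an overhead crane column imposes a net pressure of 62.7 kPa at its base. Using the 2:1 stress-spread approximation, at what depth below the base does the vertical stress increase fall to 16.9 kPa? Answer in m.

2:1 spreading — at depth z the loaded area has grown by z in each plan dimension:
qB/(B+z) = Δσ_z ⇒ z = qB/Δσ_z − B = 62.7×5.9/16.9 − 5.9 = 15.99 m

z ≈ 16 m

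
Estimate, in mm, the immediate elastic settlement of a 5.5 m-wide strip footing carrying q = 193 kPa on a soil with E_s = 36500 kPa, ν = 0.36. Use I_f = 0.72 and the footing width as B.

Immediate (elastic) settlement: S_e = q·B·(1−ν²)/E_s · I_f.
S_e = 193 × 5.5 × (1 − 0.36²) / 36500 × 0.72
    = 193 × 5.5 × 0.8704 / 36500 × 0.72
    = 0.01823 m = 18.23 mm

S_e ≈ 18.2 mm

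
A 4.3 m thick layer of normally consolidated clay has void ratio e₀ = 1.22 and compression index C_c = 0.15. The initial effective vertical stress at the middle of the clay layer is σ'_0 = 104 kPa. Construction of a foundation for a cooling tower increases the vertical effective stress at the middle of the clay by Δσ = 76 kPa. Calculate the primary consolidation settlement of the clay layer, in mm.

Final effective stress: σ'_f = σ'_0 + Δσ = 104 + 76 = 180 kPa.
Normally consolidated clay, so the full stress increment lies on the virgin compression line:
S_c = C_c·H/(1+e₀)·log₁₀(σ'_f/σ'_0) = 0.15×4.3/(1+1.22)×log₁₀(180/104)
    = 0.29054 × 0.23824 = 0.06922 m

S_c ≈ 69.2 mm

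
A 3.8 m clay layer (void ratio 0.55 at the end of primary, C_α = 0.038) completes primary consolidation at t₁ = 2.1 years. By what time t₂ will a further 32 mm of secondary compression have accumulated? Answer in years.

S_s = C_α·H/(1+e_p)·log₁₀(t₂/t₁) ⇒ log₁₀(t₂/t₁) = S_s·(1+e_p)/(C_α·H).
log₁₀(t₂/t₁) = 0.032 × (1+0.55) / (0.038×3.8) = 0.3435
t₂ = t₁ × 10^0.3435 = 2.1 × 2.205 = 4.631 years

t₂ ≈ 4.63 years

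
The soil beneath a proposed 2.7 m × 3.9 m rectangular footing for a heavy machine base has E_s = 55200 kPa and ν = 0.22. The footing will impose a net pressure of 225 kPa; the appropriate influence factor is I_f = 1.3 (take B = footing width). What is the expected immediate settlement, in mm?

S_e ≈ 13.6 mm

Immediate (elastic) settlement: S_e = q·B·(1−ν²)/E_s · I_f.
S_e = 225 × 2.7 × (1 − 0.22²) / 55200 × 1.3
    = 225 × 2.7 × 0.9516 / 55200 × 1.3
    = 0.01361 m = 13.61 mm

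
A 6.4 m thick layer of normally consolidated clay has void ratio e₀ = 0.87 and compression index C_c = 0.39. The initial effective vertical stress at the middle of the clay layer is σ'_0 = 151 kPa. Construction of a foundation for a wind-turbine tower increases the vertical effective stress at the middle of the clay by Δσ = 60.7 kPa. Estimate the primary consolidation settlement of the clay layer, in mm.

Final effective stress: σ'_f = σ'_0 + Δσ = 151 + 60.7 = 211.7 kPa.
Normally consolidated clay, so the full stress increment lies on the virgin compression line:
S_c = C_c·H/(1+e₀)·log₁₀(σ'_f/σ'_0) = 0.39×6.4/(1+0.87)×log₁₀(211.7/151)
    = 1.3348 × 0.14674 = 0.1959 m

S_c ≈ 196 mm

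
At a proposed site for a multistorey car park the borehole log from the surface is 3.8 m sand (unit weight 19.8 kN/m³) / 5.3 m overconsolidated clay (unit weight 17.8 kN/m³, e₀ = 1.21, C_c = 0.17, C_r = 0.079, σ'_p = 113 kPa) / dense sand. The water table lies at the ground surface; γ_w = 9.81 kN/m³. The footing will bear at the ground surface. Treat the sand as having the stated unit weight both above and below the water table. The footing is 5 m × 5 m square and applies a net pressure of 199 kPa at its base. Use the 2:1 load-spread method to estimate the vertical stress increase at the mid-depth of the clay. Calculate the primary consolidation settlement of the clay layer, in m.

S_c ≈ 0.0408 m

Mid-depth of clay below the ground surface: z = 3.8 + 5.3/2 = 6.45 m.
Total vertical stress at mid-clay: σ_v = 19.8×3.8 + 17.8×2.65 = 122.41 kPa.
Pore pressure: u = 9.81×(6.45 − 0) = 63.275 kPa.
Initial effective stress: σ'_0 = σ_v − u = 122.41 − 63.275 = 59.135 kPa.
Stress increase at mid-clay by the 2:1 spreading method:
Δσ = qBL/((B+z)(L+z)) = 199×5×5/((5+6.45)(5+6.45)) = 37.947 kPa
Final effective stress: σ'_f = 59.135 + 37.947 = 97.082 kPa.
σ'_f = 97.082 ≤ σ'_p = 113 kPa, so the clay remains overconsolidated and only the recompression index applies:
S_c = C_r·H/(1+e₀)·log₁₀(σ'_f/σ'_0) = 0.079×5.3/2.21×log₁₀(97.082/59.135)
    = 0.18946 × 0.21529 = 0.04079 m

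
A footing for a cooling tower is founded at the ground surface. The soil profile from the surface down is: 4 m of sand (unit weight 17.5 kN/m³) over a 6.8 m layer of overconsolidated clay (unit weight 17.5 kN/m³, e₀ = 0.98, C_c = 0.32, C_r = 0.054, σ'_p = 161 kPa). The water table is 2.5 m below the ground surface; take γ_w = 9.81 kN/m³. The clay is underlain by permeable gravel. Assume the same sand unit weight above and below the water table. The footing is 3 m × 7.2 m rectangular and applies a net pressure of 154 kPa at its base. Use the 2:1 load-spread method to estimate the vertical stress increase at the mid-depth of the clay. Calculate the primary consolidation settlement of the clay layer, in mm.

Mid-depth of clay below the ground surface: z = 4 + 6.8/2 = 7.4 m.
Total vertical stress at mid-clay: σ_v = 17.5×4 + 17.5×3.4 = 129.5 kPa.
Pore pressure: u = 9.81×(7.4 − 2.5) = 48.069 kPa.
Initial effective stress: σ'_0 = σ_v − u = 129.5 − 48.069 = 81.431 kPa.
Stress increase at mid-clay by the 2:1 spreading method:
Δσ = qBL/((B+z)(L+z)) = 154×3×7.2/((3+7.4)(7.2+7.4)) = 21.907 kPa
Final effective stress: σ'_f = 81.431 + 21.907 = 103.34 kPa.
σ'_f = 103.34 ≤ σ'_p = 161 kPa, so the clay remains overconsolidated and only the recompression index applies:
S_c = C_r·H/(1+e₀)·log₁₀(σ'_f/σ'_0) = 0.054×6.8/1.98×log₁₀(103.34/81.431)
    = 0.18545 × 0.10348 = 0.01919 m

S_c ≈ 19.2 mm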